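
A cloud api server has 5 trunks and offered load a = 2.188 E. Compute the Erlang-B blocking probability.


B(c,a) = (a^c/c!) / Σ_{k=0}^{c} a^k/k!
a^5/5! = 0.417884
Σ terms (k=0..5): 1.00000 + 2.18800 + 2.39367 + 1.74578 + 0.95494 + 0.41788 = 8.700285
B = 0.417884/8.700285 = 0.048031

Final: 0.048031


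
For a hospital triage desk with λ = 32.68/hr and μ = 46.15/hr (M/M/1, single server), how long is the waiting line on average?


ρ = 32.68/46.15 = 0.7081
Lq = ρ²/(1−ρ) = 0.5014/0.2919 = 1.7180

Final: 1.7180


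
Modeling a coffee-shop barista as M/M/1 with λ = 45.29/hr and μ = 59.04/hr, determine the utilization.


ρ = λ/μ = 45.29/59.04 = 0.7671

Final: 0.7671


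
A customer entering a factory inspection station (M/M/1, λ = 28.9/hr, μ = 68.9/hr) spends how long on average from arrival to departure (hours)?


W = 1/(μ−λ) = 1/(68.9 − 28.9) = 1/40.00 = 0.02500 hr

Final: 0.02500 hr


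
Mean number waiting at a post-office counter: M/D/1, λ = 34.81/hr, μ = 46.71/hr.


ρ = 34.81/46.71 = 0.7452
M/D/1: Lq = ρ²/(2(1−ρ)) = 0.5554/(2·0.2548) = 1.08999

Final: 1.08999


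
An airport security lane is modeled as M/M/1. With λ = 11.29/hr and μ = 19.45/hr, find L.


ρ = λ/μ = 11.29/19.45 = 0.5805
L = ρ/(1−ρ) = 0.5805/(1 − 0.5805) = 0.5805/0.4195 = 1.3836

Final: 1.3836


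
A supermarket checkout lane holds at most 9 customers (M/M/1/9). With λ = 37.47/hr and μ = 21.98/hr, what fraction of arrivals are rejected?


ρ = λ/μ = 37.47/21.98 = 1.7047
P_K = (1−ρ)ρ^K/(1−ρ^(K+1)) = (-0.7047·121.591732)/(1 − 207.281265)
= -85.689533/-206.281265 = 0.415401

Final: 0.415401


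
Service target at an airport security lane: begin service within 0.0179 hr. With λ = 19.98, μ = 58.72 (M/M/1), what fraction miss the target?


ρ = 19.98/58.72 = 0.3403
P(Wq > t) = ρ·e^{−(μ−λ)t} = 0.3403·e^{−0.6934}
= 0.3403·0.499851 = 0.170079

Final: 0.170079


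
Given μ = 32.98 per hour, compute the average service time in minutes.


Mean service time = 1/μ = 1/32.98 hour = 0.03032 hour
In minutes: 0.03032 × 60 = 1.8193 min

Final: 1.8193 min


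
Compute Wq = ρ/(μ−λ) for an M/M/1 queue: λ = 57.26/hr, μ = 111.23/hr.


ρ = 57.26/111.23 = 0.5148
Wq = ρ/(μ−λ) = 0.5148/(111.23 − 57.26) = 0.5148/53.97 = 0.009538 hr

Final: 0.009538 hr


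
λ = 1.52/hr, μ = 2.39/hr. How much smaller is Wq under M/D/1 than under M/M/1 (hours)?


ρ = 1.52/2.39 = 0.6360
Wq(M/M/1) = ρ/(μ−λ) = 0.6360/0.8700 = 0.73102 hr
Wq(M/D/1) = ρ/(2(μ−λ)) = 0.36551 hr
Savings = 0.73102 − 0.36551 = 0.36551 hr

Final: 0.36551 hr


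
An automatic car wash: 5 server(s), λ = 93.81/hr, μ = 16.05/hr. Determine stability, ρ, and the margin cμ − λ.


Total capacity cμ = 5·16.05 = 80.25/hr
ρ = λ/(cμ) = 93.81/80.25 = 1.1690
Stable ⇔ ρ < 1: NO
Spare capacity = cμ − λ = 80.25 − 93.81 = -13.56/hr

Final: ρ = 1.1690; unstable; margin = -13.56/hr


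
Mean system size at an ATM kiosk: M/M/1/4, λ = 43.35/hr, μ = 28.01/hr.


ρ = 43.35/28.01 = 1.5477
L = ρ[1 − (K+1)ρ^K + Kρ^(K+1)] / [(1−ρ)(1−ρ^(K+1))]
Numerator: 1.5477·(1 − 5·5.737253 + 4·8.879325) = 12.119796
Denominator: (-0.5477)·(-7.879325) = 4.315203
L = 12.119796/4.315203 = 2.8086

Final: 2.8086


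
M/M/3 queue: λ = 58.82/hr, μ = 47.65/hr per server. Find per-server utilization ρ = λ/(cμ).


ρ = λ/(cμ) = 58.82/(3·47.65) = 58.82/142.95 = 0.4115

Final: 0.4115


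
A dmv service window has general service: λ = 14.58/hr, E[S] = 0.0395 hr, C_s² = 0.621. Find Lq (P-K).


ρ = λ·E[S] = 14.58·0.0395 = 0.5759
Lq = ρ²(1+C_s²)/(2(1−ρ)) = 0.3317·(1+0.621)/(2·0.4241)
= 0.3317·1.6210/0.8482 = 0.63388

Final: 0.63388


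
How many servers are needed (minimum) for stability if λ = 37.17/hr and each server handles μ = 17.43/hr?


Stability requires cμ > λ ⇔ c > λ/μ.
λ/μ = 37.17/17.43 = 2.1325
Minimum integer c = ⌊2.1325⌋ + 1 = 3
Check: 3·17.43 = 52.29 > 37.17, while 2·17.43 = 34.86 ≤ 37.17

Final: 3 servers


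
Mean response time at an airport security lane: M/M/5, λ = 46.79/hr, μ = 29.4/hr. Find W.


a = 1.5915; ρ = 0.3183; P₀ = 0.203174
Lq = P₀·a^c·ρ/(c!(1−ρ)²) = 0.01184
Wq = Lq/λ = 0.01184/46.79 = 0.0002531 hr
W = Wq + 1/μ = 0.0002531 + 0.03401 = 0.03427 hr

Final: 0.03427 hr


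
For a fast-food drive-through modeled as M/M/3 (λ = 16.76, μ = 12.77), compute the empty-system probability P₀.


a = λ/μ = 16.76/12.77 = 1.3125; ρ = a/c = 0.4375
Σ_{k=0}^{2} a^k/k! (terms k=0..2) = 1.00000 + 1.31245 + 0.86126 = 3.17371
Tail: a^3/(3!(1−ρ)) = 2.26073/(6·0.5625) = 0.66983
P₀ = 1/(3.17371 + 0.66983) = 1/3.84354 = 0.260177

Final: 0.260177


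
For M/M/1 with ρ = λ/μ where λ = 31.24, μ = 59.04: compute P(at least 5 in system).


ρ = 31.24/59.04 = 0.5291
P(N ≥ n) = ρ^n = 0.5291^5 = 0.041479

Final: 0.041479


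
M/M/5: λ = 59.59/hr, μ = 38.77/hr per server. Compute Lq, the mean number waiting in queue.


a = λ/μ = 1.5370; ρ = a/5 = 0.3074
P₀ = 0.214632
Lq = P₀·a^c·ρ / (c!·(1−ρ)²) = 0.214632·8.57804·0.3074/(120·0.47969)
= 0.009832

Final: 0.009832


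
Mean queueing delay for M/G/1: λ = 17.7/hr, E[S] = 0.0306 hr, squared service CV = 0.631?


ρ = λ·E[S] = 17.7·0.0306 = 0.5416
E[S²] = E[S]²(1+C_s²) = 0.0306²·(1+0.631) = 0.001527
Wq = λ·E[S²]/(2(1−ρ)) = 17.7·0.001527/(2·0.4584) = 0.02949 hr

Final: 0.02949 hr


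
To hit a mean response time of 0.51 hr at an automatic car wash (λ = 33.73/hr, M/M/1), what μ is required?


W = 1/(μ−λ) ⇒ μ − λ = 1/W = 1/0.51 = 1.9608
μ = λ + 1/W = 33.73 + 1.9608 = 35.6908 per hr

Final: 35.6908 /hr


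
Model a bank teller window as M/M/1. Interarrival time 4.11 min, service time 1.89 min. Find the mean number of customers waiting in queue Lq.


λ = 60/4.11 = 14.5985 /hr
μ = 60/1.89 = 31.7460 /hr
ρ = λ/μ = 14.5985/31.7460 = 0.4599
Lq = ρ²/(1−ρ) = 0.2115/0.5401 = 0.3915

Final: 0.3915


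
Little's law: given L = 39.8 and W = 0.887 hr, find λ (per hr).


λ = L/W = 39.8/0.887 = 44.8703 /hr

Final: 44.8703 /hr


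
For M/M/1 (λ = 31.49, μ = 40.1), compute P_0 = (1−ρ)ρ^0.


ρ = 31.49/40.1 = 0.7853
P_n = (1−ρ)·ρ^n = (1 − 0.7853)·0.7853^0 = 0.2147·1.000000 = 0.214713

Final: 0.214713


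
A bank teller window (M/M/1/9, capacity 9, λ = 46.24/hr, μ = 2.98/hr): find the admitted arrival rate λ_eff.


ρ = 15.5168; P_K = (1−ρ)ρ^9/(1−ρ^10) = 0.935554
λ_eff = λ(1 − P_K) = 46.24·(1 − 0.935554) = 46.24·0.064446 = 2.9800 /hr

Final: 2.9800 /hr


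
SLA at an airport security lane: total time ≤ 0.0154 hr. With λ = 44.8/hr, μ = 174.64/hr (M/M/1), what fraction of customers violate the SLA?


W ~ Exponential(μ−λ) for M/M/1.
μ − λ = 174.64 − 44.8 = 129.8400
P(W > t) = e^{−(μ−λ)t} = e^{−1.9995} = 0.135398

Final: 0.135398


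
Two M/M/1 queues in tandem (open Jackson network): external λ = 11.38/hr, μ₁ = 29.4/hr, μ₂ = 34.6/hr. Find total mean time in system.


Each node sees arrival rate λ = 11.38/hr (tandem ⇒ throughput preserved).
W₁ = 1/(μ₁−λ) = 1/(29.4−11.38) = 0.05549 hr
W₂ = 1/(μ₂−λ) = 1/(34.6−11.38) = 0.04307 hr
W_total = W₁ + W₂ = 0.05549 + 0.04307 = 0.09856 hr

Final: 0.09856 hr


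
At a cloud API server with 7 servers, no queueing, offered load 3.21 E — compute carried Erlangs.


B(7,3.21) = 0.028610 (Erlang-B)
Carried load = a(1 − B) = 3.21·(1 − 0.028610) = 3.21·0.971390 = 3.1182 E

Final: 3.1182 Erlangs


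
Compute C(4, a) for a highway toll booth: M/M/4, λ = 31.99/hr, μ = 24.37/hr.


a = λ/μ = 1.3127; ρ = a/4 = 0.3282
P₀ = 0.267711 (from M/M/c formula)
C(c,a) = [a^c/(c!(1−ρ))]·P₀ = [2.96917/(24·0.6718)]·0.267711
= 0.18415·0.267711 = 0.049298

Final: 0.049298


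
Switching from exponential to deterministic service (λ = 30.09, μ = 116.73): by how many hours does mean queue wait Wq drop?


ρ = 30.09/116.73 = 0.2578
Wq(M/M/1) = ρ/(μ−λ) = 0.2578/86.64 = 0.002975 hr
Wq(M/D/1) = ρ/(2(μ−λ)) = 0.001488 hr
Savings = 0.002975 − 0.001488 = 0.001488 hr

Final: 0.001488 hr


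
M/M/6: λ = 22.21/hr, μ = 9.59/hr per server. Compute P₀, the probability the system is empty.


a = λ/μ = 22.21/9.59 = 2.3160; ρ = a/c = 0.3860
Σ_{k=0}^{5} a^k/k! (terms k=0..5) = 1.00000 + 2.31595 + 2.68182 + 2.07033 + 1.19869 + 0.55522 = 9.82202
Tail: a^6/(6!(1−ρ)) = 154.30490/(720·0.6140) = 0.34904
P₀ = 1/(9.82202 + 0.34904) = 1/10.17106 = 0.098318

Final: 0.098318


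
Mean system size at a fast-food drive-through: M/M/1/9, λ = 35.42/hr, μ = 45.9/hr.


ρ = 35.42/45.9 = 0.7717
L = ρ[1 − (K+1)ρ^K + Kρ^(K+1)] / [(1−ρ)(1−ρ^(K+1))]
Numerator: 0.7717·(1 − 10·0.097034 + 9·0.074879) = 0.542930
Denominator: (0.2283)·(0.925121) = 0.211226
L = 0.542930/0.211226 = 2.5704

Final: 2.5704


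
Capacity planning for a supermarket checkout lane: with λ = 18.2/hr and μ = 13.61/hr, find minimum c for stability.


Stability requires cμ > λ ⇔ c > λ/μ.
λ/μ = 18.2/13.61 = 1.3373
Minimum integer c = ⌊1.3373⌋ + 1 = 2
Check: 2·13.61 = 27.22 > 18.2, while 1·13.61 = 13.61 ≤ 18.2

Final: 2 servers


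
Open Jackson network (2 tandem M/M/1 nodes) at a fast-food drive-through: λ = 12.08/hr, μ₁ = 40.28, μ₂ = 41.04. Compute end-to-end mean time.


Each node sees arrival rate λ = 12.08/hr (tandem ⇒ throughput preserved).
W₁ = 1/(μ₁−λ) = 1/(40.28−12.08) = 0.03546 hr
W₂ = 1/(μ₂−λ) = 1/(41.04−12.08) = 0.03453 hr
W_total = W₁ + W₂ = 0.03546 + 0.03453 = 0.06999 hr

Final: 0.06999 hr


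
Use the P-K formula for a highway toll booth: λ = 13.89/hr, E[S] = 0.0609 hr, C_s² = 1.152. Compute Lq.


ρ = λ·E[S] = 13.89·0.0609 = 0.8459
Lq = ρ²(1+C_s²)/(2(1−ρ)) = 0.7155·(1+1.152)/(2·0.1541)
= 0.7155·2.1520/0.3082 = 4.99633

Final: 4.99633


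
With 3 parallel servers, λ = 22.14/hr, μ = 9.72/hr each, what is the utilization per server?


ρ = λ/(cμ) = 22.14/(3·9.72) = 22.14/29.16 = 0.7593

Final: 0.7593


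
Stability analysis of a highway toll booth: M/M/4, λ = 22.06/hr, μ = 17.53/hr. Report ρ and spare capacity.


Total capacity cμ = 4·17.53 = 70.12/hr
ρ = λ/(cμ) = 22.06/70.12 = 0.3146
Stable ⇔ ρ < 1: YES
Spare capacity = cμ − λ = 70.12 − 22.06 = 48.06/hr

Final: ρ = 0.3146; stable; margin = 48.06/hr


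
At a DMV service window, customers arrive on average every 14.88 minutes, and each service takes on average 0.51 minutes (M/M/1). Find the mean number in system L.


λ = 60/14.88 = 4.0323 /hr
μ = 60/0.51 = 117.6471 /hr
ρ = λ/μ = 4.0323/117.6471 = 0.03427
L = ρ/(1−ρ) = 0.03427/0.9657 = 0.03549

Final: 0.03549


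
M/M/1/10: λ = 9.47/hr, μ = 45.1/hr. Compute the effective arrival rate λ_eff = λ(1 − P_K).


ρ = 0.2100; P_K = (1−ρ)ρ^10/(1−ρ^11) = 0.0000001316
λ_eff = λ(1 − P_K) = 9.47·(1 − 0.0000001316) = 9.47·1.000000 = 9.4700 /hr

Final: 9.4700 /hr


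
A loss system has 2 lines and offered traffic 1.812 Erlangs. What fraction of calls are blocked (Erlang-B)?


B(c,a) = (a^c/c!) / Σ_{k=0}^{c} a^k/k!
a^2/2! = 1.641672
Σ terms (k=0..2): 1.00000 + 1.81200 + 1.64167 = 4.453672
B = 1.641672/4.453672 = 0.368611

Final: 0.368611


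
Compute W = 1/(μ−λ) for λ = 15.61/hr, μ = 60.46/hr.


W = 1/(μ−λ) = 1/(60.46 − 15.61) = 1/44.85 = 0.02230 hr

Final: 0.02230 hr


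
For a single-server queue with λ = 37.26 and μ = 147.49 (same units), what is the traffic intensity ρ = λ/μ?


ρ = λ/μ = 37.26/147.49 = 0.2526

Final: 0.2526


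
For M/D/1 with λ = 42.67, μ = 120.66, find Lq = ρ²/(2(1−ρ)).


ρ = 42.67/120.66 = 0.3536
M/D/1: Lq = ρ²/(2(1−ρ)) = 0.1251/(2·0.6464) = 0.09674

Final: 0.09674


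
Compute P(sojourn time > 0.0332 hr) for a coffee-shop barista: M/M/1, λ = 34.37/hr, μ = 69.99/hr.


W ~ Exponential(μ−λ) for M/M/1.
μ − λ = 69.99 − 34.37 = 35.6200
P(W > t) = e^{−(μ−λ)t} = e^{−1.1826} = 0.306486

Final: 0.306486


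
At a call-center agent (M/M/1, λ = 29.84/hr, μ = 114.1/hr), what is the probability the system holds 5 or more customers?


ρ = 29.84/114.1 = 0.2615
P(N ≥ n) = ρ^n = 0.2615^5 = 0.001223

Final: 0.001223


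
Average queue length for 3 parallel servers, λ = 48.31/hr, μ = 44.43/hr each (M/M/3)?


a = λ/μ = 1.0873; ρ = a/3 = 0.3624
P₀ = 0.331727
Lq = P₀·a^c·ρ / (c!·(1−ρ)²) = 0.331727·1.28553·0.3624/(6·0.40648)
= 0.06337

Final: 0.06337


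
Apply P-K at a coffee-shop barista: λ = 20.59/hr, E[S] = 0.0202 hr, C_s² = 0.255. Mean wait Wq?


ρ = λ·E[S] = 20.59·0.0202 = 0.4159
E[S²] = E[S]²(1+C_s²) = 0.0202²·(1+0.255) = 0.0005121
Wq = λ·E[S²]/(2(1−ρ)) = 20.59·0.0005121/(2·0.5841) = 0.009026 hr

Final: 0.009026 hr


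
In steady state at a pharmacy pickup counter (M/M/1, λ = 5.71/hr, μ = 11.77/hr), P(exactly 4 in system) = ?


ρ = 5.71/11.77 = 0.4851
P_n = (1−ρ)·ρ^n = (1 − 0.4851)·0.4851^4 = 0.5149·0.055391 = 0.028519

Final: 0.028519


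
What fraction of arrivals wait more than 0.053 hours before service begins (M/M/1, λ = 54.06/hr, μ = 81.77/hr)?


ρ = 54.06/81.77 = 0.6611
P(Wq > t) = ρ·e^{−(μ−λ)t} = 0.6611·e^{−1.4686}
= 0.6611·0.230241 = 0.152217

Final: 0.152217


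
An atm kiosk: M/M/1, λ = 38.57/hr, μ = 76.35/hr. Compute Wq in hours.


ρ = 38.57/76.35 = 0.5052
Wq = ρ/(μ−λ) = 0.5052/(76.35 − 38.57) = 0.5052/37.78 = 0.01337 hr

Final: 0.01337 hr


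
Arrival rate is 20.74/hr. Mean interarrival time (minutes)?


Mean interarrival time = 1/λ = 1/20.74 hour = 0.04822 hour
In minutes: 0.04822 × 60 = 2.8930 min

Final: 2.8930 min


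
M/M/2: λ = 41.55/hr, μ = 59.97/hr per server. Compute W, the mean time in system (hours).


a = 0.6928; ρ = 0.3464; P₀ = 0.485417
Lq = P₀·a^c·ρ/(c!(1−ρ)²) = 0.09449
Wq = Lq/λ = 0.09449/41.55 = 0.002274 hr
W = Wq + 1/μ = 0.002274 + 0.01668 = 0.01895 hr

Final: 0.01895 hr


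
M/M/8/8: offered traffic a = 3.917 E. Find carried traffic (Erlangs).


B(8,3.917) = 0.027881 (Erlang-B)
Carried load = a(1 − B) = 3.917·(1 − 0.027881) = 3.917·0.972119 = 3.8078 E

Final: 3.8078 Erlangs


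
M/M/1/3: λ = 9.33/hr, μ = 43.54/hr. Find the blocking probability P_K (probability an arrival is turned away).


ρ = λ/μ = 9.33/43.54 = 0.2143
P_K = (1−ρ)ρ^K/(1−ρ^(K+1)) = (0.7857·0.009840)/(1 − 0.002108)
= 0.007731/0.997892 = 0.007747

Final: 0.007747


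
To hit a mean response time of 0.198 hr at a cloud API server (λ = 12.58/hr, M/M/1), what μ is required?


W = 1/(μ−λ) ⇒ μ − λ = 1/W = 1/0.198 = 5.0505
μ = λ + 1/W = 12.58 + 5.0505 = 17.6305 per hr

Final: 17.6305 /hr


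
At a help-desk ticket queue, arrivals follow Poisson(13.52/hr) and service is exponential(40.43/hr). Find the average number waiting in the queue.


ρ = 13.52/40.43 = 0.3344
Lq = ρ²/(1−ρ) = 0.1118/0.6656 = 0.1680

Final: 0.1680


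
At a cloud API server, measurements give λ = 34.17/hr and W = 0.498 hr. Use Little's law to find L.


L = λW = 34.17·0.498 = 17.0167

Final: 17.0167


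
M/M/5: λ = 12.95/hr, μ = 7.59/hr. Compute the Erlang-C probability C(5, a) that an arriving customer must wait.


a = λ/μ = 1.7062; ρ = a/5 = 0.3412
P₀ = 0.180977 (from M/M/c formula)
C(c,a) = [a^c/(c!(1−ρ))]·P₀ = [14.45906/(120·0.6588)]·0.180977
= 0.18291·0.180977 = 0.033102

Final: 0.033102


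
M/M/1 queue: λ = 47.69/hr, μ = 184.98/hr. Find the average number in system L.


ρ = λ/μ = 47.69/184.98 = 0.2578
L = ρ/(1−ρ) = 0.2578/(1 − 0.2578) = 0.2578/0.7422 = 0.3474

Final: 0.3474


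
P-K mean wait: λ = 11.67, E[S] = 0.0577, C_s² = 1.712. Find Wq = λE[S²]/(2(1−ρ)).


ρ = λ·E[S] = 11.67·0.0577 = 0.6734
E[S²] = E[S]²(1+C_s²) = 0.0577²·(1+1.712) = 0.009029
Wq = λ·E[S²]/(2(1−ρ)) = 11.67·0.009029/(2·0.3266) = 0.16129 hr

Final: 0.16129 hr


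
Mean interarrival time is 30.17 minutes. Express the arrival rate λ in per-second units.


λ = 1/(interarrival time) in consistent units.
1 second = 0.0166667 min, so λ = 0.0166667/30.17 = 0.0005524 per second

Final: 0.0005524 /sec


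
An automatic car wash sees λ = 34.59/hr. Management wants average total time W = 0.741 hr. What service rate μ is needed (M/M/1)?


W = 1/(μ−λ) ⇒ μ − λ = 1/W = 1/0.741 = 1.3495
μ = λ + 1/W = 34.59 + 1.3495 = 35.9395 per hr

Final: 35.9395 /hr


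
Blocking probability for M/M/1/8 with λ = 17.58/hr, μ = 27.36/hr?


ρ = λ/μ = 17.58/27.36 = 0.6425
P_K = (1−ρ)ρ^K/(1−ρ^(K+1)) = (0.3575·0.029055)/(1 − 0.018669)
= 0.010386/0.981331 = 0.010584

Final: 0.010584


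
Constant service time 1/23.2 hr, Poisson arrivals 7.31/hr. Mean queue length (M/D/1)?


ρ = 7.31/23.2 = 0.3151
M/D/1: Lq = ρ²/(2(1−ρ)) = 0.09928/(2·0.6849) = 0.07248

Final: 0.07248


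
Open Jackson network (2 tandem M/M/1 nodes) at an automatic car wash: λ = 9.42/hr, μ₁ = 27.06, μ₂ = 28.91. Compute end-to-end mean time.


Each node sees arrival rate λ = 9.42/hr (tandem ⇒ throughput preserved).
W₁ = 1/(μ₁−λ) = 1/(27.06−9.42) = 0.05669 hr
W₂ = 1/(μ₂−λ) = 1/(28.91−9.42) = 0.05131 hr
W_total = W₁ + W₂ = 0.05669 + 0.05131 = 0.10800 hr

Final: 0.10800 hr


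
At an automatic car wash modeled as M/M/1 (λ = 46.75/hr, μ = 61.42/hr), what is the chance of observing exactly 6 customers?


ρ = 46.75/61.42 = 0.7612
P_n = (1−ρ)·ρ^n = (1 − 0.7612)·0.7612^6 = 0.2388·0.194460 = 0.046446

Final: 0.046446


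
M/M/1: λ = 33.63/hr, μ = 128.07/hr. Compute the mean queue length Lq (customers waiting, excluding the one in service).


ρ = 33.63/128.07 = 0.2626
Lq = ρ²/(1−ρ) = 0.06895/0.7374 = 0.09351

Final: 0.09351


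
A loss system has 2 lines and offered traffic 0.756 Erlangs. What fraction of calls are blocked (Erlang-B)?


B(c,a) = (a^c/c!) / Σ_{k=0}^{c} a^k/k!
a^2/2! = 0.285768
Σ terms (k=0..2): 1.00000 + 0.75600 + 0.28577 = 2.041768
B = 0.285768/2.041768 = 0.139961

Final: 0.139961


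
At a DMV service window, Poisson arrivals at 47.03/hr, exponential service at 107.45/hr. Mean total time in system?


W = 1/(μ−λ) = 1/(107.45 − 47.03) = 1/60.42 = 0.01655 hr

Final: 0.01655 hr


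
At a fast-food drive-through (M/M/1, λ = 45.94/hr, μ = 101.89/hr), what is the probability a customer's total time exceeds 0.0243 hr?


W ~ Exponential(μ−λ) for M/M/1.
μ − λ = 101.89 − 45.94 = 55.9500
P(W > t) = e^{−(μ−λ)t} = e^{−1.3596} = 0.256767

Final: 0.256767


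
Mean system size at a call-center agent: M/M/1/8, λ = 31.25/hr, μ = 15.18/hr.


ρ = 31.25/15.18 = 2.0586
L = ρ[1 − (K+1)ρ^K + Kρ^(K+1)] / [(1−ρ)(1−ρ^(K+1))]
Numerator: 2.0586·(1 − 9·322.571505 + 8·664.055306) = 4961.913081
Denominator: (-1.0586)·(-663.055306) = 701.930090
L = 4961.913081/701.930090 = 7.0690

Final: 7.0690


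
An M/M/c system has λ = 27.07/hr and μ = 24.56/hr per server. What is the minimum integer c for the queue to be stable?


Stability requires cμ > λ ⇔ c > λ/μ.
λ/μ = 27.07/24.56 = 1.1022
Minimum integer c = ⌊1.1022⌋ + 1 = 2
Check: 2·24.56 = 49.12 > 27.07, while 1·24.56 = 24.56 ≤ 27.07

Final: 2 servers


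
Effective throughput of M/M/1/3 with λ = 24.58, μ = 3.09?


ρ = 7.9547; P_K = (1−ρ)ρ^3/(1−ρ^4) = 0.874506
λ_eff = λ(1 − P_K) = 24.58·(1 − 0.874506) = 24.58·0.125494 = 3.0846 /hr

Final: 3.0846 /hr


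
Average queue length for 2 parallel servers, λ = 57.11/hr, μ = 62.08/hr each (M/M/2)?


a = λ/μ = 0.9199; ρ = a/2 = 0.4600
P₀ = 0.369890
Lq = P₀·a^c·ρ / (c!·(1−ρ)²) = 0.369890·0.84629·0.4600/(2·0.29163)
= 0.24687

Final: 0.24687


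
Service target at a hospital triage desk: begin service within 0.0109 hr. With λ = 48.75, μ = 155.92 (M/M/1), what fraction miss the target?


ρ = 48.75/155.92 = 0.3127
P(Wq > t) = ρ·e^{−(μ−λ)t} = 0.3127·e^{−1.1682}
= 0.3127·0.310941 = 0.097219

Final: 0.097219


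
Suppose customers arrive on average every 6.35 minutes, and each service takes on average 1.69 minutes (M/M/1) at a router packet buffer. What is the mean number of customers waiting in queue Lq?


λ = 60/6.35 = 9.4488 /hr
μ = 60/1.69 = 35.5030 /hr
ρ = λ/μ = 9.4488/35.5030 = 0.2661
Lq = ρ²/(1−ρ) = 0.07083/0.7339 = 0.09652

Final: 0.09652


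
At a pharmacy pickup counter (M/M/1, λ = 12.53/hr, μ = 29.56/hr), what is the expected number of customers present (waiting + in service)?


ρ = λ/μ = 12.53/29.56 = 0.4239
L = ρ/(1−ρ) = 0.4239/(1 − 0.4239) = 0.4239/0.5761 = 0.7358

Final: 0.7358


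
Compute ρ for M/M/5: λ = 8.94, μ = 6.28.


ρ = λ/(cμ) = 8.94/(5·6.28) = 8.94/31.40 = 0.2847

Final: 0.2847


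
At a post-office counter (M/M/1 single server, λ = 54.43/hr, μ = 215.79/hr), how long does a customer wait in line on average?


ρ = 54.43/215.79 = 0.2522
Wq = ρ/(μ−λ) = 0.2522/(215.79 − 54.43) = 0.2522/161.36 = 0.001563 hr

Final: 0.001563 hr


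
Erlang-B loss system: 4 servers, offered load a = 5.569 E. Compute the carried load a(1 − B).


B(4,5.569) = 0.440704 (Erlang-B)
Carried load = a(1 − B) = 5.569·(1 − 0.440704) = 5.569·0.559296 = 3.1147 E

Final: 3.1147 Erlangs


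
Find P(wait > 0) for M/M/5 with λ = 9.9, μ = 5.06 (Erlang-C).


a = λ/μ = 1.9565; ρ = a/5 = 0.3913
P₀ = 0.140413 (from M/M/c formula)
C(c,a) = [a^c/(c!(1−ρ))]·P₀ = [28.66972/(120·0.6087)]·0.140413
= 0.39250·0.140413 = 0.055113

Final: 0.055113


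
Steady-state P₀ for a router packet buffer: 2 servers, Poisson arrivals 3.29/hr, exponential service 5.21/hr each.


a = λ/μ = 3.29/5.21 = 0.6315; ρ = a/c = 0.3157
Σ_{k=0}^{1} a^k/k! (terms k=0..1) = 1.00000 + 0.63148 = 1.63148
Tail: a^2/(2!(1−ρ)) = 0.39876/(2·0.6843) = 0.29138
P₀ = 1/(1.63148 + 0.29138) = 1/1.92286 = 0.520058

Final: 0.520058


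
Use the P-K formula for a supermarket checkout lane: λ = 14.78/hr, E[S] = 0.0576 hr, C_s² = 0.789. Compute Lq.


ρ = λ·E[S] = 14.78·0.0576 = 0.8513
Lq = ρ²(1+C_s²)/(2(1−ρ)) = 0.7248·(1+0.789)/(2·0.1487)
= 0.7248·1.7890/0.2973 = 4.36059

Final: 4.36059


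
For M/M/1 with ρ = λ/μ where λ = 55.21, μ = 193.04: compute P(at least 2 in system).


ρ = 55.21/193.04 = 0.2860
P(N ≥ n) = ρ^n = 0.2860^2 = 0.081798

Final: 0.081798


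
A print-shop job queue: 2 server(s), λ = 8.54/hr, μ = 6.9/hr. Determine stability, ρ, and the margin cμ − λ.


Total capacity cμ = 2·6.9 = 13.80/hr
ρ = λ/(cμ) = 8.54/13.80 = 0.6188
Stable ⇔ ρ < 1: YES
Spare capacity = cμ − λ = 13.80 − 8.54 = 5.26/hr

Final: ρ = 0.6188; stable; margin = 5.26/hr


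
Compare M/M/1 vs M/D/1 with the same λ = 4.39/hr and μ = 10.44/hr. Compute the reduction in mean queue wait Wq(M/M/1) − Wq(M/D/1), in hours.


ρ = 4.39/10.44 = 0.4205
Wq(M/M/1) = ρ/(μ−λ) = 0.4205/6.05 = 0.06950 hr
Wq(M/D/1) = ρ/(2(μ−λ)) = 0.03475 hr
Savings = 0.06950 − 0.03475 = 0.03475 hr

Final: 0.03475 hr


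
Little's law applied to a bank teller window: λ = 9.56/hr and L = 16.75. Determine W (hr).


W = L/λ = 16.75/9.56 = 1.7521 hr

Final: 1.7521 hr


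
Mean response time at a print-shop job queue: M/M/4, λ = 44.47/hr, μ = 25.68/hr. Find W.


a = 1.7317; ρ = 0.4329; P₀ = 0.173692
Lq = P₀·a^c·ρ/(c!(1−ρ)²) = 0.08762
Wq = Lq/λ = 0.08762/44.47 = 0.001970 hr
W = Wq + 1/μ = 0.001970 + 0.03894 = 0.04091 hr

Final: 0.04091 hr


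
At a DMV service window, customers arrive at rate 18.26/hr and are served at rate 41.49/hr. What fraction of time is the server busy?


ρ = λ/μ = 18.26/41.49 = 0.4401

Final: 0.4401


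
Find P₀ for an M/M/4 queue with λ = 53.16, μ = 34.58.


a = λ/μ = 53.16/34.58 = 1.5373; ρ = a/c = 0.3843
Σ_{k=0}^{3} a^k/k! (terms k=0..3) = 1.00000 + 1.53730 + 1.18165 + 0.60552 = 4.32448
Tail: a^4/(4!(1−ρ)) = 5.58522/(24·0.6157) = 0.37799
P₀ = 1/(4.32448 + 0.37799) = 1/4.70247 = 0.212654

Final: 0.212654


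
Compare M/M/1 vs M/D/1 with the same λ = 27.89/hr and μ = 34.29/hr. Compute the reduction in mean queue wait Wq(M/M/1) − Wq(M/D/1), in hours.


ρ = 27.89/34.29 = 0.8134
Wq(M/M/1) = ρ/(μ−λ) = 0.8134/6.40 = 0.12709 hr
Wq(M/D/1) = ρ/(2(μ−λ)) = 0.06354 hr
Savings = 0.12709 − 0.06354 = 0.06354 hr

Final: 0.06354 hr


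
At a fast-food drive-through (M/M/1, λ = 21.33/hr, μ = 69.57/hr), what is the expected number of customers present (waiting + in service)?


ρ = λ/μ = 21.33/69.57 = 0.3066
L = ρ/(1−ρ) = 0.3066/(1 − 0.3066) = 0.3066/0.6934 = 0.4422

Final: 0.4422


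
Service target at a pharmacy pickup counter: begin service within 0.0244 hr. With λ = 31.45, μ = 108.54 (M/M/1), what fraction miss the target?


ρ = 31.45/108.54 = 0.2898
P(Wq > t) = ρ·e^{−(μ−λ)t} = 0.2898·e^{−1.8810}
= 0.2898·0.152438 = 0.044170

Final: 0.044170


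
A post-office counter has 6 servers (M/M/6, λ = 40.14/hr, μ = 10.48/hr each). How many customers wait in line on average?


a = λ/μ = 3.8302; ρ = a/6 = 0.6384
P₀ = 0.020206
Lq = P₀·a^c·ρ / (c!·(1−ρ)²) = 0.020206·3157.15943·0.6384/(720·0.13078)
= 0.43246

Final: 0.43246


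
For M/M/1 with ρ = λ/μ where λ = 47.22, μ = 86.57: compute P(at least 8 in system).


ρ = 47.22/86.57 = 0.5455
P(N ≥ n) = ρ^n = 0.5455^8 = 0.007836

Final: 0.007836


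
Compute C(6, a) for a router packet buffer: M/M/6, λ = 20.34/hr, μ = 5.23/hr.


a = λ/μ = 3.8891; ρ = a/6 = 0.6482
P₀ = 0.018917 (from M/M/c formula)
C(c,a) = [a^c/(c!(1−ρ))]·P₀ = [3460.15504/(720·0.3518)]·0.018917
= 13.65988·0.018917 = 0.258408

Final: 0.258408


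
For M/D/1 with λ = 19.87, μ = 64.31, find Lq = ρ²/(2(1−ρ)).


ρ = 19.87/64.31 = 0.3090
M/D/1: Lq = ρ²/(2(1−ρ)) = 0.09546/(2·0.6910) = 0.06907

Final: 0.06907


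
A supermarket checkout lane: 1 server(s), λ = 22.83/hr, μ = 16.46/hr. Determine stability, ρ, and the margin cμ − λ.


Total capacity cμ = 1·16.46 = 16.46/hr
ρ = λ/(cμ) = 22.83/16.46 = 1.3870
Stable ⇔ ρ < 1: NO
Spare capacity = cμ − λ = 16.46 − 22.83 = -6.37/hr

Final: ρ = 1.3870; unstable; margin = -6.37/hr


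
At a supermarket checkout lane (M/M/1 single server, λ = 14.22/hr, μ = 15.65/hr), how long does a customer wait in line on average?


ρ = 14.22/15.65 = 0.9086
Wq = ρ/(μ−λ) = 0.9086/(15.65 − 14.22) = 0.9086/1.43 = 0.6354 hr

Final: 0.6354 hr


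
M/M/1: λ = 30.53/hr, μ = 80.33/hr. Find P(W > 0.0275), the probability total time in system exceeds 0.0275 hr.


W ~ Exponential(μ−λ) for M/M/1.
μ − λ = 80.33 − 30.53 = 49.8000
P(W > t) = e^{−(μ−λ)t} = e^{−1.3695} = 0.254234

Final: 0.254234


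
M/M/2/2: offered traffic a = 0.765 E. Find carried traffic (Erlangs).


B(2,0.765) = 0.142210 (Erlang-B)
Carried load = a(1 − B) = 0.765·(1 − 0.142210) = 0.765·0.857790 = 0.6562 E

Final: 0.6562 Erlangs


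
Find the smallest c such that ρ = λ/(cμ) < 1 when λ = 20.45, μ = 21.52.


Stability requires cμ > λ ⇔ c > λ/μ.
λ/μ = 20.45/21.52 = 0.9503
Minimum integer c = ⌊0.9503⌋ + 1 = 1
Check: 1·21.52 = 21.52 > 20.45, while 0·21.52 = 0.00 ≤ 20.45

Final: 1 servers


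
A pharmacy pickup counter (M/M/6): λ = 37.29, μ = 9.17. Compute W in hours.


a = 4.0665; ρ = 0.6778; P₀ = 0.015457
Lq = P₀·a^c·ρ/(c!(1−ρ)²) = 0.63363
Wq = Lq/λ = 0.63363/37.29 = 0.01699 hr
W = Wq + 1/μ = 0.01699 + 0.10905 = 0.12604 hr

Final: 0.12604 hr


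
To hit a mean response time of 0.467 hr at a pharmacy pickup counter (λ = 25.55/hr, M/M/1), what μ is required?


W = 1/(μ−λ) ⇒ μ − λ = 1/W = 1/0.467 = 2.1413
μ = λ + 1/W = 25.55 + 2.1413 = 27.6913 per hr

Final: 27.6913 /hr


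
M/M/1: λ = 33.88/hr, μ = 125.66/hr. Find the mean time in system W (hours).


W = 1/(μ−λ) = 1/(125.66 − 33.88) = 1/91.78 = 0.01090 hr

Final: 0.01090 hr


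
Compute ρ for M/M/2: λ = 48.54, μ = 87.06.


ρ = λ/(cμ) = 48.54/(2·87.06) = 48.54/174.12 = 0.2788

Final: 0.2788


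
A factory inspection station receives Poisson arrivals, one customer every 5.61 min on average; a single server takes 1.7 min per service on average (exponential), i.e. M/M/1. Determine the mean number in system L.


λ = 60/5.61 = 10.6952 /hr
μ = 60/1.7 = 35.2941 /hr
ρ = λ/μ = 10.6952/35.2941 = 0.3030
L = ρ/(1−ρ) = 0.3030/0.6970 = 0.4348

Final: 0.4348


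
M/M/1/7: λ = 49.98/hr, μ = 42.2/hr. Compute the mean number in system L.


ρ = 49.98/42.2 = 1.1844
L = ρ[1 − (K+1)ρ^K + Kρ^(K+1)] / [(1−ρ)(1−ρ^(K+1))]
Numerator: 1.1844·(1 − 8·3.268787 + 7·3.871421) = 2.309091
Denominator: (-0.1844)·(-2.871421) = 0.529376
L = 2.309091/0.529376 = 4.3619

Final: 4.3619


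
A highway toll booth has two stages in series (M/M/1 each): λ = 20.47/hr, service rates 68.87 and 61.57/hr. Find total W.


Each node sees arrival rate λ = 20.47/hr (tandem ⇒ throughput preserved).
W₁ = 1/(μ₁−λ) = 1/(68.87−20.47) = 0.02066 hr
W₂ = 1/(μ₂−λ) = 1/(61.57−20.47) = 0.02433 hr
W_total = W₁ + W₂ = 0.02066 + 0.02433 = 0.04499 hr

Final: 0.04499 hr


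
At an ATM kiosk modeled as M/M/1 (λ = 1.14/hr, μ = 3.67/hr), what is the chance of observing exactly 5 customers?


ρ = 1.14/3.67 = 0.3106
P_n = (1−ρ)·ρ^n = (1 − 0.3106)·0.3106^5 = 0.6894·0.002892 = 0.001994

Final: 0.001994


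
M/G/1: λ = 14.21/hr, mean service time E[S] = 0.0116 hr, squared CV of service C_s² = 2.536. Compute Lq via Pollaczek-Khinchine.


ρ = λ·E[S] = 14.21·0.0116 = 0.1648
Lq = ρ²(1+C_s²)/(2(1−ρ)) = 0.02717·(1+2.536)/(2·0.8352)
= 0.02717·3.5360/1.6703 = 0.05752

Final: 0.05752


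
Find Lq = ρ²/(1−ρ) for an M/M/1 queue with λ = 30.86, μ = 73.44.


ρ = 30.86/73.44 = 0.4202
Lq = ρ²/(1−ρ) = 0.1766/0.5798 = 0.3045

Final: 0.3045


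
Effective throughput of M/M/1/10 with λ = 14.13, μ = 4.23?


ρ = 3.3404; P_K = (1−ρ)ρ^10/(1−ρ^11) = 0.700638
λ_eff = λ(1 − P_K) = 14.13·(1 − 0.700638) = 14.13·0.299362 = 4.2300 /hr

Final: 4.2300 /hr


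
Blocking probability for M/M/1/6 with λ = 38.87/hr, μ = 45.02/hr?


ρ = λ/μ = 38.87/45.02 = 0.8634
P_K = (1−ρ)ρ^K/(1−ρ^(K+1)) = (0.1366·0.414242)/(1 − 0.357654)
= 0.056588/0.642346 = 0.088096

Final: 0.088096


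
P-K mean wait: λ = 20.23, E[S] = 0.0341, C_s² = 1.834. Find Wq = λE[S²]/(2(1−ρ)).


ρ = λ·E[S] = 20.23·0.0341 = 0.6898
E[S²] = E[S]²(1+C_s²) = 0.0341²·(1+1.834) = 0.003295
Wq = λ·E[S²]/(2(1−ρ)) = 20.23·0.003295/(2·0.3102) = 0.10747 hr

Final: 0.10747 hr


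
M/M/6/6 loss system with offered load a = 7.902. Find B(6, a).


B(c,a) = (a^c/c!) / Σ_{k=0}^{c} a^k/k!
a^6/6! = 338.134633
Σ terms (k=0..6): 1.00000 + 7.90200 + 31.22080 + 82.23559 + 162.45641 + 256.74611 + 338.13463 = 879.695556
B = 338.134633/879.695556 = 0.384377

Final: 0.384377


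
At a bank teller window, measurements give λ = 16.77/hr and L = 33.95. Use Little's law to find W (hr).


W = L/λ = 33.95/16.77 = 2.0244 hr

Final: 2.0244 hr


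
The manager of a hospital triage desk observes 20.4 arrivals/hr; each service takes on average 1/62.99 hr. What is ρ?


ρ = λ/μ = 20.4/62.99 = 0.3239

Final: 0.3239


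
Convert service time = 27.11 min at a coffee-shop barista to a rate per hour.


μ = 1/(service time) in consistent units.
1 hour = 60 min, so μ = 60/27.11 = 2.2132 per hour

Final: 2.2132 /hr


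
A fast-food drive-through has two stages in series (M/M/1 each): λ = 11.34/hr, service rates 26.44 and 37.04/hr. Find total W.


Each node sees arrival rate λ = 11.34/hr (tandem ⇒ throughput preserved).
W₁ = 1/(μ₁−λ) = 1/(26.44−11.34) = 0.06623 hr
W₂ = 1/(μ₂−λ) = 1/(37.04−11.34) = 0.03891 hr
W_total = W₁ + W₂ = 0.06623 + 0.03891 = 0.10514 hr

Final: 0.10514 hr


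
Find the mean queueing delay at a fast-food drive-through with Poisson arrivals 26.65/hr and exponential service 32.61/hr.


ρ = 26.65/32.61 = 0.8172
Wq = ρ/(μ−λ) = 0.8172/(32.61 − 26.65) = 0.8172/5.96 = 0.1371 hr

Final: 0.1371 hr


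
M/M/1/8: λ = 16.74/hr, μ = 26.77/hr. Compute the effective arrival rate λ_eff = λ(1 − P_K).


ρ = 0.6253; P_K = (1−ρ)ρ^8/(1−ρ^9) = 0.008890
λ_eff = λ(1 − P_K) = 16.74·(1 − 0.008890) = 16.74·0.991110 = 16.5912 /hr

Final: 16.5912 /hr


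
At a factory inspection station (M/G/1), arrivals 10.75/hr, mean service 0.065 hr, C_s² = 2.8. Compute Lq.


ρ = λ·E[S] = 10.75·0.065 = 0.6987
Lq = ρ²(1+C_s²)/(2(1−ρ)) = 0.4883·(1+2.8)/(2·0.3013)
= 0.4883·3.8000/0.6025 = 3.07943

Final: 3.07943


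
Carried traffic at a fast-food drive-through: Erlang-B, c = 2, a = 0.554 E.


B(2,0.554) = 0.089875 (Erlang-B)
Carried load = a(1 − B) = 0.554·(1 − 0.089875) = 0.554·0.910125 = 0.5042 E

Final: 0.5042 Erlangs


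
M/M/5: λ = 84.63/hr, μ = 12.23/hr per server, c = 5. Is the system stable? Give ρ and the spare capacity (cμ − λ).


Total capacity cμ = 5·12.23 = 61.15/hr
ρ = λ/(cμ) = 84.63/61.15 = 1.3840
Stable ⇔ ρ < 1: NO
Spare capacity = cμ − λ = 61.15 − 84.63 = -23.48/hr

Final: ρ = 1.3840; unstable; margin = -23.48/hr


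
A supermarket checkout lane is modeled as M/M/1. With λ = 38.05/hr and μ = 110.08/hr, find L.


ρ = λ/μ = 38.05/110.08 = 0.3457
L = ρ/(1−ρ) = 0.3457/(1 − 0.3457) = 0.3457/0.6543 = 0.5283

Final: 0.5283


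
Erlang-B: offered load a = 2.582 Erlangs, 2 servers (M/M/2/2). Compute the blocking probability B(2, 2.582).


B(c,a) = (a^c/c!) / Σ_{k=0}^{c} a^k/k!
a^2/2! = 3.333362
Σ terms (k=0..2): 1.00000 + 2.58200 + 3.33336 = 6.915362
B = 3.333362/6.915362 = 0.482023

Final: 0.482023


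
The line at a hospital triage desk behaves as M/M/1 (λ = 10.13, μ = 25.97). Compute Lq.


ρ = 10.13/25.97 = 0.3901
Lq = ρ²/(1−ρ) = 0.1522/0.6099 = 0.2495

Final: 0.2495


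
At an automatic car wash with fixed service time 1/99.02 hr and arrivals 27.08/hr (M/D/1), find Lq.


ρ = 27.08/99.02 = 0.2735
M/D/1: Lq = ρ²/(2(1−ρ)) = 0.07479/(2·0.7265) = 0.05147

Final: 0.05147


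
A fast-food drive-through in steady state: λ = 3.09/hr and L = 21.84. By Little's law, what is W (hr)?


W = L/λ = 21.84/3.09 = 7.0680 hr

Final: 7.0680 hr


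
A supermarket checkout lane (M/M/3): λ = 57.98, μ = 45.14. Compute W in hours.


a = 1.2844; ρ = 0.4281; P₀ = 0.268315
Lq = P₀·a^c·ρ/(c!(1−ρ)²) = 0.12407
Wq = Lq/λ = 0.12407/57.98 = 0.002140 hr
W = Wq + 1/μ = 0.002140 + 0.02215 = 0.02429 hr

Final: 0.02429 hr


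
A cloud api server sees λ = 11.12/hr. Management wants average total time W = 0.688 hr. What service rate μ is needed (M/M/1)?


W = 1/(μ−λ) ⇒ μ − λ = 1/W = 1/0.688 = 1.4535
μ = λ + 1/W = 11.12 + 1.4535 = 12.5735 per hr

Final: 12.5735 /hr


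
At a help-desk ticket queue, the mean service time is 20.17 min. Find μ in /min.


μ = 1/(service time) in consistent units.
1 minute = 1 min, so μ = 1/20.17 = 0.04958 per minute

Final: 0.04958 /min


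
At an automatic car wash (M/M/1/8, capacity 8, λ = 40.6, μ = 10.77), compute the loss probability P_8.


ρ = λ/μ = 40.6/10.77 = 3.7697
P_K = (1−ρ)ρ^K/(1−ρ^(K+1)) = (-2.7697·40783.326127)/(1 − 153742.157918)
= -112958.831790/-153741.157918 = 0.734734

Final: 0.734734


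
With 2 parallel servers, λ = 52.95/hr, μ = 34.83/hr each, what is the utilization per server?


ρ = λ/(cμ) = 52.95/(2·34.83) = 52.95/69.66 = 0.7601

Final: 0.7601


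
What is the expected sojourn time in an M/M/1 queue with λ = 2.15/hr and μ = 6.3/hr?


W = 1/(μ−λ) = 1/(6.3 − 2.15) = 1/4.15 = 0.2410 hr

Final: 0.2410 hr


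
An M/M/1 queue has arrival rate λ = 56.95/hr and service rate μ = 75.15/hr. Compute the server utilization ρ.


ρ = λ/μ = 56.95/75.15 = 0.7578

Final: 0.7578


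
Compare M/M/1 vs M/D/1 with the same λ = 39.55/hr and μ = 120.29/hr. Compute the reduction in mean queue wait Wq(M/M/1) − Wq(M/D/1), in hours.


ρ = 39.55/120.29 = 0.3288
Wq(M/M/1) = ρ/(μ−λ) = 0.3288/80.74 = 0.004072 hr
Wq(M/D/1) = ρ/(2(μ−λ)) = 0.002036 hr
Savings = 0.004072 − 0.002036 = 0.002036 hr

Final: 0.002036 hr


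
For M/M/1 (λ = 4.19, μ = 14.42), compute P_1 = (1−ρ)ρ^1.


ρ = 4.19/14.42 = 0.2906
P_n = (1−ρ)·ρ^n = (1 − 0.2906)·0.2906^1 = 0.7094·0.290569 = 0.206139

Final: 0.206139


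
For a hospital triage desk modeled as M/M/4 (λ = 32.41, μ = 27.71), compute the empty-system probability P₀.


a = λ/μ = 32.41/27.71 = 1.1696; ρ = a/c = 0.2924
Σ_{k=0}^{3} a^k/k! (terms k=0..3) = 1.00000 + 1.16961 + 0.68400 + 0.26667 = 3.12028
Tail: a^4/(4!(1−ρ)) = 1.87141/(24·0.7076) = 0.11020
P₀ = 1/(3.12028 + 0.11020) = 1/3.23048 = 0.309551

Final: 0.309551


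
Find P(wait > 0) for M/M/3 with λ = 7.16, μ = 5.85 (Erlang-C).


a = λ/μ = 1.2239; ρ = a/3 = 0.4080
P₀ = 0.286607 (from M/M/c formula)
C(c,a) = [a^c/(c!(1−ρ))]·P₀ = [1.83346/(6·0.5920)]·0.286607
= 0.51616·0.286607 = 0.147934

Final: 0.147934


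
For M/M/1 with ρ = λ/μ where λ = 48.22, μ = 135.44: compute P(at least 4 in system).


ρ = 48.22/135.44 = 0.3560
P(N ≥ n) = ρ^n = 0.3560^4 = 0.016066

Final: 0.016066


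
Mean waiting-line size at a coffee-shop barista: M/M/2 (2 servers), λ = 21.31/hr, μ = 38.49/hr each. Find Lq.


a = λ/μ = 0.5537; ρ = a/2 = 0.2768
P₀ = 0.566385
Lq = P₀·a^c·ρ / (c!·(1−ρ)²) = 0.566385·0.30653·0.2768/(2·0.52298)
= 0.04595

Final: 0.04595


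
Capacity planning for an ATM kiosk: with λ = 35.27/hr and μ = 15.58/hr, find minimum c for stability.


Stability requires cμ > λ ⇔ c > λ/μ.
λ/μ = 35.27/15.58 = 2.2638
Minimum integer c = ⌊2.2638⌋ + 1 = 3
Check: 3·15.58 = 46.74 > 35.27, while 2·15.58 = 31.16 ≤ 35.27

Final: 3 servers


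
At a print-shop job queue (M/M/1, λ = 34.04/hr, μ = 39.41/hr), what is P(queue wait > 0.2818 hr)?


ρ = 34.04/39.41 = 0.8637
P(Wq > t) = ρ·e^{−(μ−λ)t} = 0.8637·e^{−1.5133}
= 0.8637·0.220190 = 0.190187

Final: 0.190187


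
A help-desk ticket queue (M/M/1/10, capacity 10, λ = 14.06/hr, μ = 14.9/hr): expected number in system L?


ρ = 14.06/14.9 = 0.9436
L = ρ[1 − (K+1)ρ^K + Kρ^(K+1)] / [(1−ρ)(1−ρ^(K+1))]
Numerator: 0.9436·(1 − 11·0.559745 + 10·0.528189) = 0.117664
Denominator: (0.05638)·(0.471811) = 0.026599
L = 0.117664/0.026599 = 4.4237

Final: 4.4237


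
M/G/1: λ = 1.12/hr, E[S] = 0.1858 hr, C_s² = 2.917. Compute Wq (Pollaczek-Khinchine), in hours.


ρ = λ·E[S] = 1.12·0.1858 = 0.2081
E[S²] = E[S]²(1+C_s²) = 0.1858²·(1+2.917) = 0.135221
Wq = λ·E[S²]/(2(1−ρ)) = 1.12·0.135221/(2·0.7919) = 0.09562 hr

Final: 0.09562 hr


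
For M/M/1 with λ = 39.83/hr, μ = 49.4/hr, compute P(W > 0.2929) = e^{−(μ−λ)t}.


W ~ Exponential(μ−λ) for M/M/1.
μ − λ = 49.4 − 39.83 = 9.5700
P(W > t) = e^{−(μ−λ)t} = e^{−2.8031} = 0.060625

Final: 0.060625


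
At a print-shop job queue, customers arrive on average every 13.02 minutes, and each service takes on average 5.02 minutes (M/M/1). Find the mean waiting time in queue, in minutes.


λ = 60/13.02 = 4.6083 /hr
μ = 60/5.02 = 11.9522 /hr
ρ = λ/μ = 4.6083/11.9522 = 0.3856
Wq = ρ/(μ−λ) = 0.3856/(11.9522−4.6083) = 0.05250 hr
In minutes: 0.05250·60 = 3.150 min

Final: 3.150 min


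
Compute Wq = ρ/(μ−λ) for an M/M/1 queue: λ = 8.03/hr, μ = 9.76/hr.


ρ = 8.03/9.76 = 0.8227
Wq = ρ/(μ−λ) = 0.8227/(9.76 − 8.03) = 0.8227/1.73 = 0.4756 hr

Final: 0.4756 hr
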